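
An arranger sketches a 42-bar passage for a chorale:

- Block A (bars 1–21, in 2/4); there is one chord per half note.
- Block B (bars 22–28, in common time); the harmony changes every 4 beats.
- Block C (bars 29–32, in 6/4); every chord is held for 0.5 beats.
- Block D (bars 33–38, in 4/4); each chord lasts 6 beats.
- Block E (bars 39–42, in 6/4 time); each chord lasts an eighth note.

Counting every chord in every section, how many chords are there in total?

128 chords

A has 42 beats and chords last 2 each, so 21 chords.
B has 28 beats and chords last 4 each, so 7 chords.
C has 24 beats and chords last 0.5 each, so 48 chords.
D has 24 beats and chords last 6 each, so 4 chords.
E has 24 beats and chords last 0.5 each, so 48 chords.
Total: 21 + 7 + 48 + 4 + 48 = 128.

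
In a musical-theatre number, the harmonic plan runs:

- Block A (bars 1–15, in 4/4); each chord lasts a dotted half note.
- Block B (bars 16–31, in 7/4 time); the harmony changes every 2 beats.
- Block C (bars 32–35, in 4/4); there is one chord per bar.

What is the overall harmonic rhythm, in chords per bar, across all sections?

16/7 chords per bar

A: 15 × 4 = 60 beats ÷ 3 = 20 chords.
B: 16 × 7 = 112 beats ÷ 2 = 56 chords.
C: 4 × 4 = 16 beats ÷ 4 = 4 chords.
Overall: 80 chords over 35 bars → 80/35 = 16/7 chords per bar.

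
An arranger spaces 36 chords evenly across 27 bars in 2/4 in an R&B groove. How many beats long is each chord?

27 bars × 2 beats/bar = 54 beats total.
54 beats ÷ 36 chords = 1.5 beats per chord.
(That is a dotted quarter note.)

1.5 beats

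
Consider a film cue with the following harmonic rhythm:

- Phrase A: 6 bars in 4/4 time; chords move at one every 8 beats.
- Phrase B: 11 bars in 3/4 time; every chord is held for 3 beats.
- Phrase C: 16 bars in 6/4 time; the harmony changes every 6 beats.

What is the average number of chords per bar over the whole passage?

10/11 chords per bar

A: 6 × 4 = 24 beats ÷ 8 = 3 chords.
B: 11 × 3 = 33 beats ÷ 3 = 11 chords.
C: 16 × 6 = 96 beats ÷ 6 = 16 chords.
Overall: 30 chords over 33 bars → 30/33 = 10/11 chords per bar.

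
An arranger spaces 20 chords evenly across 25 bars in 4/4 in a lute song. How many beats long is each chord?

5 beats

25 bars × 4 beats/bar = 100 beats total.
100 beats ÷ 20 chords = 5 beats per chord.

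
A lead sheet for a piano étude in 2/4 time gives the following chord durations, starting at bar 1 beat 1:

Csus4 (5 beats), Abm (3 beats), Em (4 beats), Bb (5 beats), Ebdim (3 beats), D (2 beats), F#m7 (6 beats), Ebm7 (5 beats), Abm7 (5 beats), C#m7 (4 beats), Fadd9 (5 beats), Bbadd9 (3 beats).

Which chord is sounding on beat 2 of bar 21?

Beat 2 of bar 21 is beat (21−1)×2 + 2 = 42 overall.
Running totals: Csus4 ends at 5, Abm ends at 8, Em ends at 12, Bb ends at 17, Ebdim ends at 20, D ends at 22, F#m7 ends at 28, Ebm7 ends at 33, Abm7 ends at 38, C#m7 ends at 42.
Beat 42 falls within C#m7.

C#m7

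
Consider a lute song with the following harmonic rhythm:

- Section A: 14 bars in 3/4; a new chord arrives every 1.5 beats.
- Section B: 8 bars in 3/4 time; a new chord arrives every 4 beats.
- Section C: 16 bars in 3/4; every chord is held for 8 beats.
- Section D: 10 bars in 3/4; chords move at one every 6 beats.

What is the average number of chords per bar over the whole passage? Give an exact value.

15/16 chords per bar

A: 14 × 3 = 42 beats ÷ 1.5 = 28 chords.
B: 8 × 3 = 24 beats ÷ 4 = 6 chords.
C: 16 × 3 = 48 beats ÷ 8 = 6 chords.
D: 10 × 3 = 30 beats ÷ 6 = 5 chords.
Overall: 45 chords over 48 bars → 45/48 = 15/16 chords per bar.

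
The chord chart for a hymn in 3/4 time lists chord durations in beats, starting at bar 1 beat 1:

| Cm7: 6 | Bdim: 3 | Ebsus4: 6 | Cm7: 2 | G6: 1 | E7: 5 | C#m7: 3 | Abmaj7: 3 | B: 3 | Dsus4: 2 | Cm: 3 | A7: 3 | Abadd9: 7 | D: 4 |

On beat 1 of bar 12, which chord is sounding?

Beat 1 of bar 12 is beat (12−1)×3 + 1 = 34 overall.
Running totals: Cm7 ends at 6, Bdim ends at 9, Ebsus4 ends at 15, Cm7 ends at 17, G6 ends at 18, E7 ends at 23, C#m7 ends at 26, Abmaj7 ends at 29, B ends at 32, Dsus4 ends at 34.
Beat 34 falls within Dsus4.

Dsus4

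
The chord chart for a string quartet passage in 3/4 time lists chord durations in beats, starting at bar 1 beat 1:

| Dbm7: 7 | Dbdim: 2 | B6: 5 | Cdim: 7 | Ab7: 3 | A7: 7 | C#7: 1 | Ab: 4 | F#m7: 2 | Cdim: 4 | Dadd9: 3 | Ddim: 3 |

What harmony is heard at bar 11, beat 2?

Beat 2 of bar 11 is beat (11−1)×3 + 2 = 32 overall.
Running totals: Dbm7 ends at 7, Dbdim ends at 9, B6 ends at 14, Cdim ends at 21, Ab7 ends at 24, A7 ends at 31, C#7 ends at 32.
Beat 32 falls within C#7.

C#7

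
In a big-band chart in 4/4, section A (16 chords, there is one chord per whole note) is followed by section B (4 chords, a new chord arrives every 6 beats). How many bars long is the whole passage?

22 bars

A: 16 × 4 = 64 beats = 16 bars.
B: 4 × 6 = 24 beats = 6 bars.
Total: 16 + 6 = 22 bars.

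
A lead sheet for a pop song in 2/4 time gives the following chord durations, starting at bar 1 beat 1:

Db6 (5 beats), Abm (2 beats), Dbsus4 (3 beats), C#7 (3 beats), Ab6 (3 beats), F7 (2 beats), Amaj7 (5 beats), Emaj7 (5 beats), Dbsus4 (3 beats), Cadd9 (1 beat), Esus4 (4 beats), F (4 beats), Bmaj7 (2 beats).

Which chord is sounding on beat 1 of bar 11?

Amaj7

Beat 1 of bar 11 is beat (11−1)×2 + 1 = 21 overall.
Running totals: Db6 ends at 5, Abm ends at 7, Dbsus4 ends at 10, C#7 ends at 13, Ab6 ends at 16, F7 ends at 18, Amaj7 ends at 23.
Beat 21 falls within Amaj7.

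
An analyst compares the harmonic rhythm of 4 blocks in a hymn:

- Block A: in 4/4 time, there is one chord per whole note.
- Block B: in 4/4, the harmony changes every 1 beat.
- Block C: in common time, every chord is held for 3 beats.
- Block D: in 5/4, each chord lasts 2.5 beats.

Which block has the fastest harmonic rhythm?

Block B

A: 4/4 = 1 chord/bar.
B: 4/1 = 4 chords/bar.
C: 4/3 = 4/3 chords/bar.
D: 5/2.5 = 2 chords/bar.
Fastest is B at 4 chords/bar.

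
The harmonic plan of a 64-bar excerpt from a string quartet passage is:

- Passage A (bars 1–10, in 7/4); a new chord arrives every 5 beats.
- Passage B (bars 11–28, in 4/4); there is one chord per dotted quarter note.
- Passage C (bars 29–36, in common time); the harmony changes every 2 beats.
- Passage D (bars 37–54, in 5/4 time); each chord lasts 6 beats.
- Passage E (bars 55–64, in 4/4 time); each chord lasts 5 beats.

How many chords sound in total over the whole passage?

101 chords

A: 10·7 = 70 beats, 70/5 = 14 chords.
B: 18·4 = 72 beats, 72/1.5 = 48 chords.
C: 8·4 = 32 beats, 32/2 = 16 chords.
D: 18·5 = 90 beats, 90/6 = 15 chords.
E: 10·4 = 40 beats, 40/5 = 8 chords.
Total: 14 + 48 + 16 + 15 + 8 = 101.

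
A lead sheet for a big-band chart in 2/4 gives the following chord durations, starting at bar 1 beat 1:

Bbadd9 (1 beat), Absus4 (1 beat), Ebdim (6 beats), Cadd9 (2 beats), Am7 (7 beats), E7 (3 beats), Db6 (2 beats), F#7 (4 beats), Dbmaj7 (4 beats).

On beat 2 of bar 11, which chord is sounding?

Beat 2 of bar 11 is beat (11−1)×2 + 2 = 22 overall.
Running totals: Bbadd9 ends at 1, Absus4 ends at 2, Ebdim ends at 8, Cadd9 ends at 10, Am7 ends at 17, E7 ends at 20, Db6 ends at 22.
Beat 22 falls within Db6.

Db6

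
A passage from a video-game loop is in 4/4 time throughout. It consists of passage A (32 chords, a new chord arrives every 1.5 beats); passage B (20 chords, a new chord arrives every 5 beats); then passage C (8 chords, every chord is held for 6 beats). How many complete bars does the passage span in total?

49 bars

A: 32 × 1.5 = 48 beats = 12 bars.
B: 20 × 5 = 100 beats = 25 bars.
C: 8 × 6 = 48 beats = 12 bars.
Total: 12 + 25 + 12 = 49 bars.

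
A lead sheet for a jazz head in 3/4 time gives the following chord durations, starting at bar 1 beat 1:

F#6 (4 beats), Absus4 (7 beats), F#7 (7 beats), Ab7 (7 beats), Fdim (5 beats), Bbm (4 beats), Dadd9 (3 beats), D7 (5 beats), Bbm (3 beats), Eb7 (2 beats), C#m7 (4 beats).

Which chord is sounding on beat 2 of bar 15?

Beat 2 of bar 15 is beat (15−1)×3 + 2 = 44 overall.
Running totals: F#6 ends at 4, Absus4 ends at 11, F#7 ends at 18, Ab7 ends at 25, Fdim ends at 30, Bbm ends at 34, Dadd9 ends at 37, D7 ends at 42, Bbm ends at 45.
Beat 44 falls within Bbm.

Bbm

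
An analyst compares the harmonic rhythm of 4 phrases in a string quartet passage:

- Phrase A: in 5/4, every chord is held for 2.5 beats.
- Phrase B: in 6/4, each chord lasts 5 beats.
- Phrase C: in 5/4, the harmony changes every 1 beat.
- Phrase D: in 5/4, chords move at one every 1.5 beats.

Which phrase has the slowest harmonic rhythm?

A: 5 beats/bar ÷ 2.5 beats/chord = 2 chords/bar.
B: 6 beats/bar ÷ 5 beats/chord = 1.2 chords/bar.
C: 5 beats/bar ÷ 1 beat/chord = 5 chords/bar.
D: 5 beats/bar ÷ 1.5 beats/chord = 10/3 chords/bar.
Slowest is B at 1.2 chords/bar.

Phrase B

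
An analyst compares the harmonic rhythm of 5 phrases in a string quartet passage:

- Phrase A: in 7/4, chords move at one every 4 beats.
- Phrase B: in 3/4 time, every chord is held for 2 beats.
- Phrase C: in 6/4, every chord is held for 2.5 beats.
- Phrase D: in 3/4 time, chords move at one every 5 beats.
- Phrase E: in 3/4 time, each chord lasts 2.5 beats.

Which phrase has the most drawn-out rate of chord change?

Phrase D

A: 7/4 = 1.75 chords/bar.
B: 3/2 = 1.5 chords/bar.
C: 6/2.5 = 2.4 chords/bar.
D: 3/5 = 0.6 chords/bar.
E: 3/2.5 = 1.2 chords/bar.
Slowest is D at 0.6 chords/bar.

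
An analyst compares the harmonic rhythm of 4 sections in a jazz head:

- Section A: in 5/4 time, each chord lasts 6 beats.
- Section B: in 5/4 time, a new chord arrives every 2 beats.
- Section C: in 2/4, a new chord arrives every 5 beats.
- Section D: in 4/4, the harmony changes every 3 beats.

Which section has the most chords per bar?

A: 5 beats/bar ÷ 6 beats/chord = 5/6 chords/bar.
B: 5 beats/bar ÷ 2 beats/chord = 2.5 chords/bar.
C: 2 beats/bar ÷ 5 beats/chord = 0.4 chords/bar.
D: 4 beats/bar ÷ 3 beats/chord = 4/3 chords/bar.
Fastest is B at 2.5 chords/bar.

Section B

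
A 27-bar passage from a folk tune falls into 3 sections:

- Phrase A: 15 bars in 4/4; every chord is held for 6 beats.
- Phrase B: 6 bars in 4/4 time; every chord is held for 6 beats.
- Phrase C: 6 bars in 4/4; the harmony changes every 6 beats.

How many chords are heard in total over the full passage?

A: 15 bars × 4 beats = 60 beats; 6 beats/chord → 10 chords.
B: 6 bars × 4 beats = 24 beats; 6 beats/chord → 4 chords.
C: 6 bars × 4 beats = 24 beats; 6 beats/chord → 4 chords.
Total: 10 + 4 + 4 = 18.

18 chords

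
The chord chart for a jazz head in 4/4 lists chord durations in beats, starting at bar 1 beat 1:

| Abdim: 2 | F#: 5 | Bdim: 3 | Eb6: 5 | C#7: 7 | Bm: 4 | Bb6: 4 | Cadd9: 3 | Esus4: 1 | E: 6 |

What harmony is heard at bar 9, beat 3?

Beat 3 of bar 9 is beat (9−1)×4 + 3 = 35 overall.
Running totals: Abdim ends at 2, F# ends at 7, Bdim ends at 10, Eb6 ends at 15, C#7 ends at 22, Bm ends at 26, Bb6 ends at 30, Cadd9 ends at 33, Esus4 ends at 34, E ends at 40.
Beat 35 falls within E.

E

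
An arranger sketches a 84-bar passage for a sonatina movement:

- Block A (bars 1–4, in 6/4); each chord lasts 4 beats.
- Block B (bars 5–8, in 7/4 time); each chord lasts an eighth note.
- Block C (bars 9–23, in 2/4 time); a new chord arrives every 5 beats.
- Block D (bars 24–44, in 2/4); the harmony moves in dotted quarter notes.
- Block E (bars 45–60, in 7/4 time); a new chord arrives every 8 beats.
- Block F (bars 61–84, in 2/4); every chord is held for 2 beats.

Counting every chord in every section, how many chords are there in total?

134 chords

A: 4 bars × 6 beats = 24 beats; 4 beats/chord → 6 chords.
B: 4 bars × 7 beats = 28 beats; 0.5 beats/chord → 56 chords.
C: 15 bars × 2 beats = 30 beats; 5 beats/chord → 6 chords.
D: 21 bars × 2 beats = 42 beats; 1.5 beats/chord → 28 chords.
E: 16 bars × 7 beats = 112 beats; 8 beats/chord → 14 chords.
F: 24 bars × 2 beats = 48 beats; 2 beats/chord → 24 chords.
Total: 6 + 56 + 6 + 28 + 14 + 24 = 134.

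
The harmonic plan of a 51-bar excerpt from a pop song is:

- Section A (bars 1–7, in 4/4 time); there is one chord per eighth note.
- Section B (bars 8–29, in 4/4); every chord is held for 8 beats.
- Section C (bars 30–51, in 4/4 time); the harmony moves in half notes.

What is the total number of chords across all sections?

111 chords

A: 7 bars × 4 beats = 28 beats; 0.5 beats/chord → 56 chords.
B: 22 bars × 4 beats = 88 beats; 8 beats/chord → 11 chords.
C: 22 bars × 4 beats = 88 beats; 2 beats/chord → 44 chords.
Total: 56 + 11 + 44 = 111.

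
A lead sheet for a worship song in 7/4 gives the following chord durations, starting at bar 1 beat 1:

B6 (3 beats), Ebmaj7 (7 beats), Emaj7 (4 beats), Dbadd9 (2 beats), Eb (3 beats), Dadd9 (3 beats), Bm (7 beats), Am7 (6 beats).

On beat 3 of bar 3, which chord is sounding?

Beat 3 of bar 3 is beat (3−1)×7 + 3 = 17 overall.
Running totals: B6 ends at 3, Ebmaj7 ends at 10, Emaj7 ends at 14, Dbadd9 ends at 16, Eb ends at 19.
Beat 17 falls within Eb.

Eb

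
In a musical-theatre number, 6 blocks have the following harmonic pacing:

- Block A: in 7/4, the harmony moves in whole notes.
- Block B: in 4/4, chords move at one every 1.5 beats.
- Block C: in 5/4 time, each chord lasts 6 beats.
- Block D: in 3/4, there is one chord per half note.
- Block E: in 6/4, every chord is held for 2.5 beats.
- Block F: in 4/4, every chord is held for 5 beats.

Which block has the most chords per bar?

Block B

A: 7 beats/bar ÷ 4 beats/chord = 1.75 chords/bar.
B: 4 beats/bar ÷ 1.5 beats/chord = 8/3 chords/bar.
C: 5 beats/bar ÷ 6 beats/chord = 5/6 chords/bar.
D: 3 beats/bar ÷ 2 beats/chord = 1.5 chords/bar.
E: 6 beats/bar ÷ 2.5 beats/chord = 2.4 chords/bar.
F: 4 beats/bar ÷ 5 beats/chord = 0.8 chords/bar.
Fastest is B at 8/3 chords/bar.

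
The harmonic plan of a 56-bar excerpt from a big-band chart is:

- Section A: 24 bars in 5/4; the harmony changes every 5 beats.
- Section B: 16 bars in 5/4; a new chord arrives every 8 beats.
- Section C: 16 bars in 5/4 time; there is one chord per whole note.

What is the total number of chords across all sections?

54 chords

A: 24 bars × 5 beats = 120 beats; 5 beats/chord → 24 chords.
B: 16 bars × 5 beats = 80 beats; 8 beats/chord → 10 chords.
C: 16 bars × 5 beats = 80 beats; 4 beats/chord → 20 chords.
Total: 24 + 10 + 20 = 54.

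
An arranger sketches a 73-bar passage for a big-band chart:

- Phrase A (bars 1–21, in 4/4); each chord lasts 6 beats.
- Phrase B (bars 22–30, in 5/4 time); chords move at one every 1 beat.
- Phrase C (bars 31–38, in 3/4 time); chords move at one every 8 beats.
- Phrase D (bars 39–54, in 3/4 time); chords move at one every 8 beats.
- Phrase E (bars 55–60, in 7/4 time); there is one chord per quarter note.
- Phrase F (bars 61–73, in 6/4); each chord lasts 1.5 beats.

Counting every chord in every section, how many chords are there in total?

162 chords

A has 84 beats and chords last 6 each, so 14 chords.
B has 45 beats and chords last 1 each, so 45 chords.
C has 24 beats and chords last 8 each, so 3 chords.
D has 48 beats and chords last 8 each, so 6 chords.
E has 42 beats and chords last 1 each, so 42 chords.
F has 78 beats and chords last 1.5 each, so 52 chords.
Total: 14 + 45 + 3 + 6 + 42 + 52 = 162.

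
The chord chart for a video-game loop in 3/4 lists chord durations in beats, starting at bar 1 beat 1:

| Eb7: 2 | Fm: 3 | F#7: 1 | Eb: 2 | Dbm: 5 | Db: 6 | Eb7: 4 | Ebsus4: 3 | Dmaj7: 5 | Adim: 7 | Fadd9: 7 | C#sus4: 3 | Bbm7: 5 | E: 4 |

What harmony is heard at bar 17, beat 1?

Beat 1 of bar 17 is beat (17−1)×3 + 1 = 49 overall.
Running totals: Eb7 ends at 2, Fm ends at 5, F#7 ends at 6, Eb ends at 8, Dbm ends at 13, Db ends at 19, Eb7 ends at 23, Ebsus4 ends at 26, Dmaj7 ends at 31, Adim ends at 38, Fadd9 ends at 45, C#sus4 ends at 48, Bbm7 ends at 53.
Beat 49 falls within Bbm7.

Bbm7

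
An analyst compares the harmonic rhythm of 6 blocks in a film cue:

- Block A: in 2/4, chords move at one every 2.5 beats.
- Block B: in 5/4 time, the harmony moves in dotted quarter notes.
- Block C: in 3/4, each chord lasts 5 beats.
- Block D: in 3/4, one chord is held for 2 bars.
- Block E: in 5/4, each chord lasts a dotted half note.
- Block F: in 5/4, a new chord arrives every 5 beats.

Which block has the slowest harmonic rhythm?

Block D

A: each chord is 2.5 beats in 2/4, so 0.8 per bar.
B: each chord is 1.5 beats in 5/4, so 10/3 per bar.
C: each chord is 5 beats in 3/4, so 0.6 per bar.
D: each chord is 6 beats in 3/4, so 0.5 per bar.
E: each chord is 3 beats in 5/4, so 5/3 per bar.
F: each chord is 5 beats in 5/4, so 1 per bar.
Slowest is D at 0.5 chords/bar.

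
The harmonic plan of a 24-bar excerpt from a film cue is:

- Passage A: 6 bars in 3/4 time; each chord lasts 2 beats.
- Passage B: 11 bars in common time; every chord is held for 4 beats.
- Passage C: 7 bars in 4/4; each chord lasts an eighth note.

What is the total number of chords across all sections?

76 chords

A has 18 beats and chords last 2 each, so 9 chords.
B has 44 beats and chords last 4 each, so 11 chords.
C has 28 beats and chords last 0.5 each, so 56 chords.
Total: 9 + 11 + 56 = 76.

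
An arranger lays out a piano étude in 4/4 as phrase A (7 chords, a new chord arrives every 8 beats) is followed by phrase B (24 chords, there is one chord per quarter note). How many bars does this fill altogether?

20 bars

A: 7 × 8 = 56 beats = 14 bars.
B: 24 × 1 = 24 beats = 6 bars.
Total: 14 + 6 = 20 bars.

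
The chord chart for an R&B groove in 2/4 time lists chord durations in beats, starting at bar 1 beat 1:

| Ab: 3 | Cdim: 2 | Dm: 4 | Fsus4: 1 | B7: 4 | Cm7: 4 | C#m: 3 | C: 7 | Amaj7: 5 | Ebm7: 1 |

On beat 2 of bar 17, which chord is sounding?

Beat 2 of bar 17 is beat (17−1)×2 + 2 = 34 overall.
Running totals: Ab ends at 3, Cdim ends at 5, Dm ends at 9, Fsus4 ends at 10, B7 ends at 14, Cm7 ends at 18, C#m ends at 21, C ends at 28, Amaj7 ends at 33, Ebm7 ends at 34.
Beat 34 falls within Ebm7.

Ebm7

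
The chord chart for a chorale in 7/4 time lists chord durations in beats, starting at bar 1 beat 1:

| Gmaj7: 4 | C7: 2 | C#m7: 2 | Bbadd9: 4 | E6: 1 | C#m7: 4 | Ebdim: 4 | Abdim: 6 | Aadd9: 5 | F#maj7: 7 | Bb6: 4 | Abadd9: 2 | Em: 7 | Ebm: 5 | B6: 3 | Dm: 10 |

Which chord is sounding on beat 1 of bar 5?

Aadd9

Beat 1 of bar 5 is beat (5−1)×7 + 1 = 29 overall.
Running totals: Gmaj7 ends at 4, C7 ends at 6, C#m7 ends at 8, Bbadd9 ends at 12, E6 ends at 13, C#m7 ends at 17, Ebdim ends at 21, Abdim ends at 27, Aadd9 ends at 32.
Beat 29 falls within Aadd9.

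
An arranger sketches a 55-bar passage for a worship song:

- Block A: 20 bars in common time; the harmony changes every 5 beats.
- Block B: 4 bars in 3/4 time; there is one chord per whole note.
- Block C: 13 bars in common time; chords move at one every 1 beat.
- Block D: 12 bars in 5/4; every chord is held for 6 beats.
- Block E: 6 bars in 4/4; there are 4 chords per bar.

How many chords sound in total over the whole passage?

105 chords

A: 20·4 = 80 beats, 80/5 = 16 chords.
B: 4·3 = 12 beats, 12/4 = 3 chords.
C: 13·4 = 52 beats, 52/1 = 52 chords.
D: 12·5 = 60 beats, 60/6 = 10 chords.
E: 6·4 = 24 beats, 24/1 = 24 chords.
Total: 16 + 3 + 52 + 10 + 24 = 105.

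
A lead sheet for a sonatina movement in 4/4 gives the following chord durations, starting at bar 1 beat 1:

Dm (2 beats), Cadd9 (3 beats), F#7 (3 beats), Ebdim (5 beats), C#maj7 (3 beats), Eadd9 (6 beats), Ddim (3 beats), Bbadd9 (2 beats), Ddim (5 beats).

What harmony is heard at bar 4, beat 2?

Beat 2 of bar 4 is beat (4−1)×4 + 2 = 14 overall.
Running totals: Dm ends at 2, Cadd9 ends at 5, F#7 ends at 8, Ebdim ends at 13, C#maj7 ends at 16.
Beat 14 falls within C#maj7.

C#maj7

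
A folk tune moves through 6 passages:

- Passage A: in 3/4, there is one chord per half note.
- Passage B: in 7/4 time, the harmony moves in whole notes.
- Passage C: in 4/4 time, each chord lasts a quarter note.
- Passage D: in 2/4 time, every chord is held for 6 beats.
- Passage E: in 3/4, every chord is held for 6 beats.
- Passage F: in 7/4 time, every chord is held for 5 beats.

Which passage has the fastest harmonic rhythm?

Passage C

A: each chord is 2 beats in 3/4, so 1.5 per bar.
B: each chord is 4 beats in 7/4, so 1.75 per bar.
C: each chord is 1 beat in 4/4, so 4 per bar.
D: each chord is 6 beats in 2/4, so 1/3 per bar.
E: each chord is 6 beats in 3/4, so 0.5 per bar.
F: each chord is 5 beats in 7/4, so 1.4 per bar.
Fastest is C at 4 chords/bar.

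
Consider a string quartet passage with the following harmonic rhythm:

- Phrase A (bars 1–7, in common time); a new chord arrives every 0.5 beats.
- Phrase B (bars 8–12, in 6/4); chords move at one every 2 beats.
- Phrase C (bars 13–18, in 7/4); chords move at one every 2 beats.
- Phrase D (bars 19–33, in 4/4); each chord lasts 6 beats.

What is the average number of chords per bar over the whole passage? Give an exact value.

34/11 chords per bar

A: 7 × 4 = 28 beats ÷ 0.5 = 56 chords.
B: 5 × 6 = 30 beats ÷ 2 = 15 chords.
C: 6 × 7 = 42 beats ÷ 2 = 21 chords.
D: 15 × 4 = 60 beats ÷ 6 = 10 chords.
Overall: 102 chords over 33 bars → 102/33 = 34/11 chords per bar.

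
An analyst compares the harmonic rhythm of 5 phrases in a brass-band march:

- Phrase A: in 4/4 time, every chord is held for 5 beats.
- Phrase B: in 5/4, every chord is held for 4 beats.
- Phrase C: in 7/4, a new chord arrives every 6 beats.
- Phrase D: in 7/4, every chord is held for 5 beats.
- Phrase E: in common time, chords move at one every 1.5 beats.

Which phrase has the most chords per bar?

Phrase E

A: each chord is 5 beats in 4/4, so 0.8 per bar.
B: each chord is 4 beats in 5/4, so 1.25 per bar.
C: each chord is 6 beats in 7/4, so 7/6 per bar.
D: each chord is 5 beats in 7/4, so 1.4 per bar.
E: each chord is 1.5 beats in 4/4, so 8/3 per bar.
Fastest is E at 8/3 chords/bar.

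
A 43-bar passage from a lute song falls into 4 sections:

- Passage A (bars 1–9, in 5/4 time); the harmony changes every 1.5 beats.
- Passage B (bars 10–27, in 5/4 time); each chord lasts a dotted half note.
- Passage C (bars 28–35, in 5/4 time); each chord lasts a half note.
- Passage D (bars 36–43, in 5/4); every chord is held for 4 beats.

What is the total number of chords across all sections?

90 chords

A: 9·5 = 45 beats, 45/1.5 = 30 chords.
B: 18·5 = 90 beats, 90/3 = 30 chords.
C: 8·5 = 40 beats, 40/2 = 20 chords.
D: 8·5 = 40 beats, 40/4 = 10 chords.
Total: 30 + 30 + 20 + 10 = 90.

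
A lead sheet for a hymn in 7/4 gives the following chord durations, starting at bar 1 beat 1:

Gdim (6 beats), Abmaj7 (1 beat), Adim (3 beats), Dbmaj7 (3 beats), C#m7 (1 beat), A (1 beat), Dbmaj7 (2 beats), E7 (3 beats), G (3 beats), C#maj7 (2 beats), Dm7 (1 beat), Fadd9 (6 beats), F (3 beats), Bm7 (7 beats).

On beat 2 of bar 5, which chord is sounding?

Fadd9

Beat 2 of bar 5 is beat (5−1)×7 + 2 = 30 overall.
Running totals: Gdim ends at 6, Abmaj7 ends at 7, Adim ends at 10, Dbmaj7 ends at 13, C#m7 ends at 14, A ends at 15, Dbmaj7 ends at 17, E7 ends at 20, G ends at 23, C#maj7 ends at 25, Dm7 ends at 26, Fadd9 ends at 32.
Beat 30 falls within Fadd9.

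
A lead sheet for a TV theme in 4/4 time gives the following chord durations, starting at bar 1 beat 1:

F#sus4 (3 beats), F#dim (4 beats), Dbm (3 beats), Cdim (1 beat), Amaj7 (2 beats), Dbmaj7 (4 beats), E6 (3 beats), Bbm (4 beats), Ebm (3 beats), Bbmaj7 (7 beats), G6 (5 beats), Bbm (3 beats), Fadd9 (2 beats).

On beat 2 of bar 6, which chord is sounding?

Bbm

Beat 2 of bar 6 is beat (6−1)×4 + 2 = 22 overall.
Running totals: F#sus4 ends at 3, F#dim ends at 7, Dbm ends at 10, Cdim ends at 11, Amaj7 ends at 13, Dbmaj7 ends at 17, E6 ends at 20, Bbm ends at 24.
Beat 22 falls within Bbm.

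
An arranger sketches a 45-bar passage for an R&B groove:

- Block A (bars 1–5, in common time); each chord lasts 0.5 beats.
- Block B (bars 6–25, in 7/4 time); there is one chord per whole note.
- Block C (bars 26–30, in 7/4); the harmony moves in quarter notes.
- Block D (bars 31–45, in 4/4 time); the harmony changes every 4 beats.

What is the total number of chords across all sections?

A has 20 beats and chords last 0.5 each, so 40 chords.
B has 140 beats and chords last 4 each, so 35 chords.
C has 35 beats and chords last 1 each, so 35 chords.
D has 60 beats and chords last 4 each, so 15 chords.
Total: 40 + 35 + 35 + 15 = 125.

125 chords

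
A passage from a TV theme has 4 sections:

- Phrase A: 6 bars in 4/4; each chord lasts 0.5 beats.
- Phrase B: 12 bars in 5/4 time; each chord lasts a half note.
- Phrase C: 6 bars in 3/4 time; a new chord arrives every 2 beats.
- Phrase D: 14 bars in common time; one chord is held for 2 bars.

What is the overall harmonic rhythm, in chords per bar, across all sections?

A: 6 × 4 = 24 beats ÷ 0.5 = 48 chords.
B: 12 × 5 = 60 beats ÷ 2 = 30 chords.
C: 6 × 3 = 18 beats ÷ 2 = 9 chords.
D: 14 × 4 = 56 beats ÷ 8 = 7 chords.
Overall: 94 chords over 38 bars → 94/38 = 47/19 chords per bar.

47/19 chords per bar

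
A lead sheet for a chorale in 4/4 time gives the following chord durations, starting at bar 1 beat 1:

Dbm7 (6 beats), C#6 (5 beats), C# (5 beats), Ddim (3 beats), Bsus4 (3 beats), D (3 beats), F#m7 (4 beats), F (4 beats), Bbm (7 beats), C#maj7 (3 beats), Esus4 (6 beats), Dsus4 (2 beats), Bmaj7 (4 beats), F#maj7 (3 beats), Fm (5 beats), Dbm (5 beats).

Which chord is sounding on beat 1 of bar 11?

C#maj7

Beat 1 of bar 11 is beat (11−1)×4 + 1 = 41 overall.
Running totals: Dbm7 ends at 6, C#6 ends at 11, C# ends at 16, Ddim ends at 19, Bsus4 ends at 22, D ends at 25, F#m7 ends at 29, F ends at 33, Bbm ends at 40, C#maj7 ends at 43.
Beat 41 falls within C#maj7.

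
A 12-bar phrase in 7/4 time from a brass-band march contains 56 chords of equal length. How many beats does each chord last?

1.5 beats

12 bars × 7 beats/bar = 84 beats total.
84 beats ÷ 56 chords = 1.5 beats per chord.
(That is a dotted quarter note.)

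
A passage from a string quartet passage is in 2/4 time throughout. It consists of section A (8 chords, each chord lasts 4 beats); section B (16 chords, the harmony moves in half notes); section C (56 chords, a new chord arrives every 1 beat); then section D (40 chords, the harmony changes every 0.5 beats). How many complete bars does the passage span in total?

A: 8 × 4 = 32 beats = 16 bars.
B: 16 × 2 = 32 beats = 16 bars.
C: 56 × 1 = 56 beats = 28 bars.
D: 40 × 0.5 = 20 beats = 10 bars.
Total: 16 + 16 + 28 + 10 = 70 bars.

70 bars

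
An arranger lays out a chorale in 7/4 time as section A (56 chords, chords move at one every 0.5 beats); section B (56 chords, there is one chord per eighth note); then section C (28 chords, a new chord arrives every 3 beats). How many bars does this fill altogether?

A: 56 × 0.5 = 28 beats = 4 bars.
B: 56 × 0.5 = 28 beats = 4 bars.
C: 28 × 3 = 84 beats = 12 bars.
Total: 4 + 4 + 12 = 20 bars.

20 bars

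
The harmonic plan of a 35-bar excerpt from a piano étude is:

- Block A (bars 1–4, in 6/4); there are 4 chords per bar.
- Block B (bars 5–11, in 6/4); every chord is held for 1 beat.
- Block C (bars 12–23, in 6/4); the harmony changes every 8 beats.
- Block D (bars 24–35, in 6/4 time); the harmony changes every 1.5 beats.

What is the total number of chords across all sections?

A: 4 bars × 6 beats = 24 beats; 1.5 beats/chord → 16 chords.
B: 7 bars × 6 beats = 42 beats; 1 beat/chord → 42 chords.
C: 12 bars × 6 beats = 72 beats; 8 beats/chord → 9 chords.
D: 12 bars × 6 beats = 72 beats; 1.5 beats/chord → 48 chords.
Total: 16 + 42 + 9 + 48 = 115.

115 chords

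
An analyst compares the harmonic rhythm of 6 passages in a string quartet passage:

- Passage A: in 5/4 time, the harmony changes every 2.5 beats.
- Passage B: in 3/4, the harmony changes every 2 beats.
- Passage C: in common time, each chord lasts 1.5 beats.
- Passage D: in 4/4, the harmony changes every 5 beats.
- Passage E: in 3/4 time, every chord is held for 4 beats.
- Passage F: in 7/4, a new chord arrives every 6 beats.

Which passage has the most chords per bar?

A: 5/2.5 = 2 chords/bar.
B: 3/2 = 1.5 chords/bar.
C: 4/1.5 = 8/3 chords/bar.
D: 4/5 = 0.8 chords/bar.
E: 3/4 = 0.75 chords/bar.
F: 7/6 = 7/6 chords/bar.
Fastest is C at 8/3 chords/bar.

Passage C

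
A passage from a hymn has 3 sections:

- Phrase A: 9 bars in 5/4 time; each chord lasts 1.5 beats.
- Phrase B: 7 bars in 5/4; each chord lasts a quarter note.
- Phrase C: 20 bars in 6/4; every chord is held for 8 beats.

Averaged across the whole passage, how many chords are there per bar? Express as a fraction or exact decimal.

20/9 chords per bar

A: 9 bars of 5 beats is 45 beats; at 1.5 beats each that's 30 chords.
B: 7 bars of 5 beats is 35 beats; at 1 beat each that's 35 chords.
C: 20 bars of 6 beats is 120 beats; at 8 beats each that's 15 chords.
Overall: 80 chords over 36 bars → 80/36 = 20/9 chords per bar.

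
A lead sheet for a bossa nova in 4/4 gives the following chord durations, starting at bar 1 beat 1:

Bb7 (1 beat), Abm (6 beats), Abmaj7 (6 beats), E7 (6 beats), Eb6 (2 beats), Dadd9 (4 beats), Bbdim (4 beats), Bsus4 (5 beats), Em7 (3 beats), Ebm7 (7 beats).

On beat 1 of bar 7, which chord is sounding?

Beat 1 of bar 7 is beat (7−1)×4 + 1 = 25 overall.
Running totals: Bb7 ends at 1, Abm ends at 7, Abmaj7 ends at 13, E7 ends at 19, Eb6 ends at 21, Dadd9 ends at 25.
Beat 25 falls within Dadd9.

Dadd9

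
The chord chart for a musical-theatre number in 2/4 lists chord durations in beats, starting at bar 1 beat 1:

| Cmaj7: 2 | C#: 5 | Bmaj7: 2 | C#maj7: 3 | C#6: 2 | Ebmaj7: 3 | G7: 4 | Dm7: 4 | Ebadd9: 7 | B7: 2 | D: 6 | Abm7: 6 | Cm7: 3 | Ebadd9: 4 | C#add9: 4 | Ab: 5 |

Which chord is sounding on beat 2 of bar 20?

Beat 2 of bar 20 is beat (20−1)×2 + 2 = 40 overall.
Running totals: Cmaj7 ends at 2, C# ends at 7, Bmaj7 ends at 9, C#maj7 ends at 12, C#6 ends at 14, Ebmaj7 ends at 17, G7 ends at 21, Dm7 ends at 25, Ebadd9 ends at 32, B7 ends at 34, D ends at 40.
Beat 40 falls within D.

D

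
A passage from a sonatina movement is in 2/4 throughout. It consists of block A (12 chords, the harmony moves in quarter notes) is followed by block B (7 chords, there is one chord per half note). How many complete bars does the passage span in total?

A: 12 × 1 = 12 beats = 6 bars.
B: 7 × 2 = 14 beats = 7 bars.
Total: 6 + 7 = 13 bars.

13 bars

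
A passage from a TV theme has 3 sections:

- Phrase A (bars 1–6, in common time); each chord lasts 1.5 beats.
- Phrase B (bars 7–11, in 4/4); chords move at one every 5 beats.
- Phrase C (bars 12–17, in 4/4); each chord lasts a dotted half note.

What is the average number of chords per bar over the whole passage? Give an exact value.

A: 6 bars of 4 beats is 24 beats; at 1.5 beats each that's 16 chords.
B: 5 bars of 4 beats is 20 beats; at 5 beats each that's 4 chords.
C: 6 bars of 4 beats is 24 beats; at 3 beats each that's 8 chords.
Overall: 28 chords over 17 bars → 28/17 = 28/17 chords per bar.

28/17 chords per bar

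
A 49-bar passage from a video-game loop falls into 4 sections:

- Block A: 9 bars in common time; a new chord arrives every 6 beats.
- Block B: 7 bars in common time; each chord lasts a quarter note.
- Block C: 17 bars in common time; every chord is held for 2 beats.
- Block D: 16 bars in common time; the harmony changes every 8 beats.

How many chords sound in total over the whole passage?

A: 9 bars × 4 beats = 36 beats; 6 beats/chord → 6 chords.
B: 7 bars × 4 beats = 28 beats; 1 beat/chord → 28 chords.
C: 17 bars × 4 beats = 68 beats; 2 beats/chord → 34 chords.
D: 16 bars × 4 beats = 64 beats; 8 beats/chord → 8 chords.
Total: 6 + 28 + 34 + 8 = 76.

76 chords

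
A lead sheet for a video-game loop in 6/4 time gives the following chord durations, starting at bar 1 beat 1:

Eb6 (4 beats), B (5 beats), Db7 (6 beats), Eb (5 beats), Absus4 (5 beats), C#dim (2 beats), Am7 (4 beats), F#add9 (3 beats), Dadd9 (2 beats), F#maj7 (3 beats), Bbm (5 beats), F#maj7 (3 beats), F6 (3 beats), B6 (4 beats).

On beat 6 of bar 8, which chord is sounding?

F6

Beat 6 of bar 8 is beat (8−1)×6 + 6 = 48 overall.
Running totals: Eb6 ends at 4, B ends at 9, Db7 ends at 15, Eb ends at 20, Absus4 ends at 25, C#dim ends at 27, Am7 ends at 31, F#add9 ends at 34, Dadd9 ends at 36, F#maj7 ends at 39, Bbm ends at 44, F#maj7 ends at 47, F6 ends at 50.
Beat 48 falls within F6.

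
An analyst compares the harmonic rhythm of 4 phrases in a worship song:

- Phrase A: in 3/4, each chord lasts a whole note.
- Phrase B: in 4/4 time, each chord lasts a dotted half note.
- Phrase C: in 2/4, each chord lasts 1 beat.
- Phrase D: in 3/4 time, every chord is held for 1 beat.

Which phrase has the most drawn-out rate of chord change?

A: each chord is 4 beats in 3/4, so 0.75 per bar.
B: each chord is 3 beats in 4/4, so 4/3 per bar.
C: each chord is 1 beat in 2/4, so 2 per bar.
D: each chord is 1 beat in 3/4, so 3 per bar.
Slowest is A at 0.75 chords/bar.

Phrase A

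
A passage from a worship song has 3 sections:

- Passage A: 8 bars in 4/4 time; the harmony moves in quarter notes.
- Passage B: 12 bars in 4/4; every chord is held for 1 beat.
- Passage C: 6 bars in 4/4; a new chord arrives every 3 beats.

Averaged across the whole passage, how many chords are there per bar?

A: 8 × 4 = 32 beats ÷ 1 = 32 chords.
B: 12 × 4 = 48 beats ÷ 1 = 48 chords.
C: 6 × 4 = 24 beats ÷ 3 = 8 chords.
Overall: 88 chords over 26 bars → 88/26 = 44/13 chords per bar.

44/13 chords per bar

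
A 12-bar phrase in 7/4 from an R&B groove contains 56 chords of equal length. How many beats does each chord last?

1.5 beats

12 bars × 7 beats/bar = 84 beats total.
84 beats ÷ 56 chords = 1.5 beats per chord.
(That is a dotted quarter note.)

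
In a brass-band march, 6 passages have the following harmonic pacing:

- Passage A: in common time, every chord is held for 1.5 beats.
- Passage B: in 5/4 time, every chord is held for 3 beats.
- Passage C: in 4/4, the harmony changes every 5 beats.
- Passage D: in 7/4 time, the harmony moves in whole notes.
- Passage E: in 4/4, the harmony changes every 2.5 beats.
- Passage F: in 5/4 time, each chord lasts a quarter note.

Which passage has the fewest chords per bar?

Passage C

A: 4 beats/bar ÷ 1.5 beats/chord = 8/3 chords/bar.
B: 5 beats/bar ÷ 3 beats/chord = 5/3 chords/bar.
C: 4 beats/bar ÷ 5 beats/chord = 0.8 chords/bar.
D: 7 beats/bar ÷ 4 beats/chord = 1.75 chords/bar.
E: 4 beats/bar ÷ 2.5 beats/chord = 1.6 chords/bar.
F: 5 beats/bar ÷ 1 beat/chord = 5 chords/bar.
Slowest is C at 0.8 chords/bar.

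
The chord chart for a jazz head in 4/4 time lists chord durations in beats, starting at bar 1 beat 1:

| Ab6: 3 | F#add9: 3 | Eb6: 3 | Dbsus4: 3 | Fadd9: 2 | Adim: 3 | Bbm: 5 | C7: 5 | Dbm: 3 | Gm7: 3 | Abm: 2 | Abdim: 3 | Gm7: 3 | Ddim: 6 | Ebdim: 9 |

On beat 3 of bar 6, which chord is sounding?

C7

Beat 3 of bar 6 is beat (6−1)×4 + 3 = 23 overall.
Running totals: Ab6 ends at 3, F#add9 ends at 6, Eb6 ends at 9, Dbsus4 ends at 12, Fadd9 ends at 14, Adim ends at 17, Bbm ends at 22, C7 ends at 27.
Beat 23 falls within C7.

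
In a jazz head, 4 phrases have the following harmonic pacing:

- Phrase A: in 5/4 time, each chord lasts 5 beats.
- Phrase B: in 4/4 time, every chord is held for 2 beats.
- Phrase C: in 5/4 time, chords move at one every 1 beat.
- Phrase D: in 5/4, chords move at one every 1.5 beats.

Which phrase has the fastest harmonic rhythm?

Phrase C

A: each chord is 5 beats in 5/4, so 1 per bar.
B: each chord is 2 beats in 4/4, so 2 per bar.
C: each chord is 1 beat in 5/4, so 5 per bar.
D: each chord is 1.5 beats in 5/4, so 10/3 per bar.
Fastest is C at 5 chords/bar.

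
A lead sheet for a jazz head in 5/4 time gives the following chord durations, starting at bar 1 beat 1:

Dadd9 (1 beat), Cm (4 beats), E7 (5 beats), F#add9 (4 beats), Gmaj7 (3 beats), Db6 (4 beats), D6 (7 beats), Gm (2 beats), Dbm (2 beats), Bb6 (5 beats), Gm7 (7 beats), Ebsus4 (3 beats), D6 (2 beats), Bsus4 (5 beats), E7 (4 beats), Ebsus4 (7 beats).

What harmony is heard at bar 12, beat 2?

Beat 2 of bar 12 is beat (12−1)×5 + 2 = 57 overall.
Running totals: Dadd9 ends at 1, Cm ends at 5, E7 ends at 10, F#add9 ends at 14, Gmaj7 ends at 17, Db6 ends at 21, D6 ends at 28, Gm ends at 30, Dbm ends at 32, Bb6 ends at 37, Gm7 ends at 44, Ebsus4 ends at 47, D6 ends at 49, Bsus4 ends at 54, E7 ends at 58.
Beat 57 falls within E7.

E7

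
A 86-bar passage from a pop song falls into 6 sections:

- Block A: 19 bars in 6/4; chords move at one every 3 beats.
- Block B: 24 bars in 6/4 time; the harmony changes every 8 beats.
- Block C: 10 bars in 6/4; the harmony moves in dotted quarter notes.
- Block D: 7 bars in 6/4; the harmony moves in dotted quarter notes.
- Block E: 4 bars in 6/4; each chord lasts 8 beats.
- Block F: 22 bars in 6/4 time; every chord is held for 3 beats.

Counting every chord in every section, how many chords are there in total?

171 chords

A: 19 bars × 6 beats = 114 beats; 3 beats/chord → 38 chords.
B: 24 bars × 6 beats = 144 beats; 8 beats/chord → 18 chords.
C: 10 bars × 6 beats = 60 beats; 1.5 beats/chord → 40 chords.
D: 7 bars × 6 beats = 42 beats; 1.5 beats/chord → 28 chords.
E: 4 bars × 6 beats = 24 beats; 8 beats/chord → 3 chords.
F: 22 bars × 6 beats = 132 beats; 3 beats/chord → 44 chords.
Total: 38 + 18 + 40 + 28 + 3 + 44 = 171.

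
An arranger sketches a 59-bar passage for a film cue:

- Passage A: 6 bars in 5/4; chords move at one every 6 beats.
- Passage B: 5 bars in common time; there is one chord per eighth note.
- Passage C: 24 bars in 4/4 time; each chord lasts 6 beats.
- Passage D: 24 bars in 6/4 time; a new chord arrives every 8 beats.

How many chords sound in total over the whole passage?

79 chords

A: 6·5 = 30 beats, 30/6 = 5 chords.
B: 5·4 = 20 beats, 20/0.5 = 40 chords.
C: 24·4 = 96 beats, 96/6 = 16 chords.
D: 24·6 = 144 beats, 144/8 = 18 chords.
Total: 5 + 40 + 16 + 18 = 79.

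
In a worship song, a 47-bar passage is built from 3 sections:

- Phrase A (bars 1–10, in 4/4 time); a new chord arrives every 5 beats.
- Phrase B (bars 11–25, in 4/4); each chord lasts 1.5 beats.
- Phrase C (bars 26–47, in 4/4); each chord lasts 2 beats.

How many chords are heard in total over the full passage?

92 chords

A has 40 beats and chords last 5 each, so 8 chords.
B has 60 beats and chords last 1.5 each, so 40 chords.
C has 88 beats and chords last 2 each, so 44 chords.
Total: 8 + 40 + 44 = 92.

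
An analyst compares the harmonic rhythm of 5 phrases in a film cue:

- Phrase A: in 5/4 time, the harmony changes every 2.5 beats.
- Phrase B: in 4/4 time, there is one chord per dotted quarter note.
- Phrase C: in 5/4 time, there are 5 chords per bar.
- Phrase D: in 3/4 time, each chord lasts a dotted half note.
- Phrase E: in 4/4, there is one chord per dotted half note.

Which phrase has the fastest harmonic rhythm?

A: each chord is 2.5 beats in 5/4, so 2 per bar.
B: each chord is 1.5 beats in 4/4, so 8/3 per bar.
C: each chord is 1 beat in 5/4, so 5 per bar.
D: each chord is 3 beats in 3/4, so 1 per bar.
E: each chord is 3 beats in 4/4, so 4/3 per bar.
Fastest is C at 5 chords/bar.

Phrase C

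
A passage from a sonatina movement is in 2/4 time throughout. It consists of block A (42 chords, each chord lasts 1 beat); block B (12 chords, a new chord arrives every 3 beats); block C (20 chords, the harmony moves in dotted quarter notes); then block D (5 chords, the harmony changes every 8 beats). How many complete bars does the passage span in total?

A: 42 × 1 = 42 beats = 21 bars.
B: 12 × 3 = 36 beats = 18 bars.
C: 20 × 1.5 = 30 beats = 15 bars.
D: 5 × 8 = 40 beats = 20 bars.
Total: 21 + 18 + 15 + 20 = 74 bars.

74 bars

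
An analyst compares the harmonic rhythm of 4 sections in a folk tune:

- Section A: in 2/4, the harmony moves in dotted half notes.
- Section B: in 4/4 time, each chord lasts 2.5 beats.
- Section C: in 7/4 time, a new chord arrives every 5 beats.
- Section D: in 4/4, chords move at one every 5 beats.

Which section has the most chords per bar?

A: 2 beats/bar ÷ 3 beats/chord = 2/3 chords/bar.
B: 4 beats/bar ÷ 2.5 beats/chord = 1.6 chords/bar.
C: 7 beats/bar ÷ 5 beats/chord = 1.4 chords/bar.
D: 4 beats/bar ÷ 5 beats/chord = 0.8 chords/bar.
Fastest is B at 1.6 chords/bar.

Section B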